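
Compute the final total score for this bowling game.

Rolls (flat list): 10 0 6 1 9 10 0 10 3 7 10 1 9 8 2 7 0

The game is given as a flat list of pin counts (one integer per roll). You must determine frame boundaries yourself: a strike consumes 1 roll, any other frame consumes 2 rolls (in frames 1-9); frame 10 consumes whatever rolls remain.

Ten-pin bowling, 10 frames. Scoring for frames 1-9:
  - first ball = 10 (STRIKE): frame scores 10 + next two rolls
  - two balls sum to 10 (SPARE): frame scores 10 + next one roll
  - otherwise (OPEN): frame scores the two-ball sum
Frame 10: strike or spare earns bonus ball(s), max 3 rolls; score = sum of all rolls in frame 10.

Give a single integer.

Answer: 157

Derivation:
Frame 1: STRIKE. 10 + next two rolls (0+6) = 16. Cumulative: 16
Frame 2: OPEN (0+6=6). Cumulative: 22
Frame 3: SPARE (1+9=10). 10 + next roll (10) = 20. Cumulative: 42
Frame 4: STRIKE. 10 + next two rolls (0+10) = 20. Cumulative: 62
Frame 5: SPARE (0+10=10). 10 + next roll (3) = 13. Cumulative: 75
Frame 6: SPARE (3+7=10). 10 + next roll (10) = 20. Cumulative: 95
Frame 7: STRIKE. 10 + next two rolls (1+9) = 20. Cumulative: 115
Frame 8: SPARE (1+9=10). 10 + next roll (8) = 18. Cumulative: 133
Frame 9: SPARE (8+2=10). 10 + next roll (7) = 17. Cumulative: 150
Frame 10: OPEN. Sum of all frame-10 rolls (7+0) = 7. Cumulative: 157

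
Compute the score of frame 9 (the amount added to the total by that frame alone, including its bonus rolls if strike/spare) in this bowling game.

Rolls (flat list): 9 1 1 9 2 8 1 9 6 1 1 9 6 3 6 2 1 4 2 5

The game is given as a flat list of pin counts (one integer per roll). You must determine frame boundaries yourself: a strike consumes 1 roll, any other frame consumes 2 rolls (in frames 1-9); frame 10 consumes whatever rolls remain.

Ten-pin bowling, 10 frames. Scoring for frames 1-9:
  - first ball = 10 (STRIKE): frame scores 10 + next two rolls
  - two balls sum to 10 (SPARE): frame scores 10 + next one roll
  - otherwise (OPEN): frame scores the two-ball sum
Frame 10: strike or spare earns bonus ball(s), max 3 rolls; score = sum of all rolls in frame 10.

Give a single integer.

Frame 1: SPARE (9+1=10). 10 + next roll (1) = 11. Cumulative: 11
Frame 2: SPARE (1+9=10). 10 + next roll (2) = 12. Cumulative: 23
Frame 3: SPARE (2+8=10). 10 + next roll (1) = 11. Cumulative: 34
Frame 4: SPARE (1+9=10). 10 + next roll (6) = 16. Cumulative: 50
Frame 5: OPEN (6+1=7). Cumulative: 57
Frame 6: SPARE (1+9=10). 10 + next roll (6) = 16. Cumulative: 73
Frame 7: OPEN (6+3=9). Cumulative: 82
Frame 8: OPEN (6+2=8). Cumulative: 90
Frame 9: OPEN (1+4=5). Cumulative: 95
Frame 10: OPEN. Sum of all frame-10 rolls (2+5) = 7. Cumulative: 102

Answer: 5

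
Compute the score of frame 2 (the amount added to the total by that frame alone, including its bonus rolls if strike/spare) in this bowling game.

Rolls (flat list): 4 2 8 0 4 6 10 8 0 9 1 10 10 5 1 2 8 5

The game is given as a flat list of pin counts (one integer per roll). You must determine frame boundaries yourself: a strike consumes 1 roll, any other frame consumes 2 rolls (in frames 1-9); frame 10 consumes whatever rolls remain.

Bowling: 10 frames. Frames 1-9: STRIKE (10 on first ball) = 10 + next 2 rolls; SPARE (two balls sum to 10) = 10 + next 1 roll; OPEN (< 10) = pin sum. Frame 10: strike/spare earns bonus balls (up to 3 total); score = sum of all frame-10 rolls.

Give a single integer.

Frame 1: OPEN (4+2=6). Cumulative: 6
Frame 2: OPEN (8+0=8). Cumulative: 14
Frame 3: SPARE (4+6=10). 10 + next roll (10) = 20. Cumulative: 34
Frame 4: STRIKE. 10 + next two rolls (8+0) = 18. Cumulative: 52

Answer: 8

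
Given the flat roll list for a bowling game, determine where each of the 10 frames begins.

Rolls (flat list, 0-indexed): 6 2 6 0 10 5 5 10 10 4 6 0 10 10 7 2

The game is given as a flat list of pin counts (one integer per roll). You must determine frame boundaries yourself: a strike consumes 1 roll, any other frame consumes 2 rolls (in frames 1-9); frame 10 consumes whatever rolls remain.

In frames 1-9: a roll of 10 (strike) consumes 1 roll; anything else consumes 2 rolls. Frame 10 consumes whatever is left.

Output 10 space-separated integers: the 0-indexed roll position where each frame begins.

Answer: 0 2 4 5 7 8 9 11 13 14

Derivation:
Frame 1 starts at roll index 0: rolls=6,2 (sum=8), consumes 2 rolls
Frame 2 starts at roll index 2: rolls=6,0 (sum=6), consumes 2 rolls
Frame 3 starts at roll index 4: roll=10 (strike), consumes 1 roll
Frame 4 starts at roll index 5: rolls=5,5 (sum=10), consumes 2 rolls
Frame 5 starts at roll index 7: roll=10 (strike), consumes 1 roll
Frame 6 starts at roll index 8: roll=10 (strike), consumes 1 roll
Frame 7 starts at roll index 9: rolls=4,6 (sum=10), consumes 2 rolls
Frame 8 starts at roll index 11: rolls=0,10 (sum=10), consumes 2 rolls
Frame 9 starts at roll index 13: roll=10 (strike), consumes 1 roll
Frame 10 starts at roll index 14: 2 remaining rolls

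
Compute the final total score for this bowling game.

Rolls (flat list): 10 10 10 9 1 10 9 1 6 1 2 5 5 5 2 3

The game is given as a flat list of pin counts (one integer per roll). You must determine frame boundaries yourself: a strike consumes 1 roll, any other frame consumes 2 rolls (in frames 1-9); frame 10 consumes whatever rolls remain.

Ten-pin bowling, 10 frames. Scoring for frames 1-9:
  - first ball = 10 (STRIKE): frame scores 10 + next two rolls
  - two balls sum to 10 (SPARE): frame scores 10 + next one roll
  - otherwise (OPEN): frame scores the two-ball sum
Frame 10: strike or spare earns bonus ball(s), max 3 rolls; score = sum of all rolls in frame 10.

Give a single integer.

Answer: 166

Derivation:
Frame 1: STRIKE. 10 + next two rolls (10+10) = 30. Cumulative: 30
Frame 2: STRIKE. 10 + next two rolls (10+9) = 29. Cumulative: 59
Frame 3: STRIKE. 10 + next two rolls (9+1) = 20. Cumulative: 79
Frame 4: SPARE (9+1=10). 10 + next roll (10) = 20. Cumulative: 99
Frame 5: STRIKE. 10 + next two rolls (9+1) = 20. Cumulative: 119
Frame 6: SPARE (9+1=10). 10 + next roll (6) = 16. Cumulative: 135
Frame 7: OPEN (6+1=7). Cumulative: 142
Frame 8: OPEN (2+5=7). Cumulative: 149
Frame 9: SPARE (5+5=10). 10 + next roll (2) = 12. Cumulative: 161
Frame 10: OPEN. Sum of all frame-10 rolls (2+3) = 5. Cumulative: 166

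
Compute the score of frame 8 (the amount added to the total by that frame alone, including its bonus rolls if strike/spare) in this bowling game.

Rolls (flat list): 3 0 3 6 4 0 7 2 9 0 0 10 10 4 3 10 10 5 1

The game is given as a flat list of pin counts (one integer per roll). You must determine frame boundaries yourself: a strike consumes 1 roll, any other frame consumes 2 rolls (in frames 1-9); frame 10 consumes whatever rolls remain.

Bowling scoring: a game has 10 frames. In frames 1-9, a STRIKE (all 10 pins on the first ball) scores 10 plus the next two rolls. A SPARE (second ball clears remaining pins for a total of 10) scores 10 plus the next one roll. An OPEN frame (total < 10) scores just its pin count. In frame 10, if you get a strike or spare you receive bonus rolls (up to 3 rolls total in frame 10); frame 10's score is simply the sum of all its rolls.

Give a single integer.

Answer: 7

Derivation:
Frame 1: OPEN (3+0=3). Cumulative: 3
Frame 2: OPEN (3+6=9). Cumulative: 12
Frame 3: OPEN (4+0=4). Cumulative: 16
Frame 4: OPEN (7+2=9). Cumulative: 25
Frame 5: OPEN (9+0=9). Cumulative: 34
Frame 6: SPARE (0+10=10). 10 + next roll (10) = 20. Cumulative: 54
Frame 7: STRIKE. 10 + next two rolls (4+3) = 17. Cumulative: 71
Frame 8: OPEN (4+3=7). Cumulative: 78
Frame 9: STRIKE. 10 + next two rolls (10+5) = 25. Cumulative: 103
Frame 10: STRIKE. Sum of all frame-10 rolls (10+5+1) = 16. Cumulative: 119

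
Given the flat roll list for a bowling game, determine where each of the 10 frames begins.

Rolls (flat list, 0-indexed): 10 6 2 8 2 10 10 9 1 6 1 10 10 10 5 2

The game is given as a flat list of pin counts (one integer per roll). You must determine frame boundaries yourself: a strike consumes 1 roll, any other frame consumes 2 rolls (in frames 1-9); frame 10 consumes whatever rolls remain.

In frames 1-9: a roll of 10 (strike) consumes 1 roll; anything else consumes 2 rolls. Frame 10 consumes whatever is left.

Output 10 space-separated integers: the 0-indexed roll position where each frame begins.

Answer: 0 1 3 5 6 7 9 11 12 13

Derivation:
Frame 1 starts at roll index 0: roll=10 (strike), consumes 1 roll
Frame 2 starts at roll index 1: rolls=6,2 (sum=8), consumes 2 rolls
Frame 3 starts at roll index 3: rolls=8,2 (sum=10), consumes 2 rolls
Frame 4 starts at roll index 5: roll=10 (strike), consumes 1 roll
Frame 5 starts at roll index 6: roll=10 (strike), consumes 1 roll
Frame 6 starts at roll index 7: rolls=9,1 (sum=10), consumes 2 rolls
Frame 7 starts at roll index 9: rolls=6,1 (sum=7), consumes 2 rolls
Frame 8 starts at roll index 11: roll=10 (strike), consumes 1 roll
Frame 9 starts at roll index 12: roll=10 (strike), consumes 1 roll
Frame 10 starts at roll index 13: 3 remaining rolls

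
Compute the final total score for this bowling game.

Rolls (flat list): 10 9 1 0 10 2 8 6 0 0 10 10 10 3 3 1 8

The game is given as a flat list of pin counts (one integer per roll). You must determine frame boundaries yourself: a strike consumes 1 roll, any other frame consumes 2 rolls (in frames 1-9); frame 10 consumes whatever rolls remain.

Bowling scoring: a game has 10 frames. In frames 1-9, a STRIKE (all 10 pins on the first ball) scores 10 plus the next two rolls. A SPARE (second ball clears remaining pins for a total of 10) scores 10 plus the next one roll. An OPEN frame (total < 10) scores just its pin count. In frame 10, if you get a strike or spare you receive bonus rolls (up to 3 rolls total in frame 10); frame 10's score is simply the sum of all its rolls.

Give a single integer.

Answer: 138

Derivation:
Frame 1: STRIKE. 10 + next two rolls (9+1) = 20. Cumulative: 20
Frame 2: SPARE (9+1=10). 10 + next roll (0) = 10. Cumulative: 30
Frame 3: SPARE (0+10=10). 10 + next roll (2) = 12. Cumulative: 42
Frame 4: SPARE (2+8=10). 10 + next roll (6) = 16. Cumulative: 58
Frame 5: OPEN (6+0=6). Cumulative: 64
Frame 6: SPARE (0+10=10). 10 + next roll (10) = 20. Cumulative: 84
Frame 7: STRIKE. 10 + next two rolls (10+3) = 23. Cumulative: 107
Frame 8: STRIKE. 10 + next two rolls (3+3) = 16. Cumulative: 123
Frame 9: OPEN (3+3=6). Cumulative: 129
Frame 10: OPEN. Sum of all frame-10 rolls (1+8) = 9. Cumulative: 138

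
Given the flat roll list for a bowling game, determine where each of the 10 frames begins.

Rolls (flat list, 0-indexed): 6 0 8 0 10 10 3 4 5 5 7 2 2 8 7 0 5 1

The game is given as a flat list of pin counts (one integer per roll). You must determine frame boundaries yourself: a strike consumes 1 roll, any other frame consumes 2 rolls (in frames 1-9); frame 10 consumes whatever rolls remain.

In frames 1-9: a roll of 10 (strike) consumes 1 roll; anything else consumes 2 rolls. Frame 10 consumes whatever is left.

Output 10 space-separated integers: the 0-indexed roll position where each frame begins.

Answer: 0 2 4 5 6 8 10 12 14 16

Derivation:
Frame 1 starts at roll index 0: rolls=6,0 (sum=6), consumes 2 rolls
Frame 2 starts at roll index 2: rolls=8,0 (sum=8), consumes 2 rolls
Frame 3 starts at roll index 4: roll=10 (strike), consumes 1 roll
Frame 4 starts at roll index 5: roll=10 (strike), consumes 1 roll
Frame 5 starts at roll index 6: rolls=3,4 (sum=7), consumes 2 rolls
Frame 6 starts at roll index 8: rolls=5,5 (sum=10), consumes 2 rolls
Frame 7 starts at roll index 10: rolls=7,2 (sum=9), consumes 2 rolls
Frame 8 starts at roll index 12: rolls=2,8 (sum=10), consumes 2 rolls
Frame 9 starts at roll index 14: rolls=7,0 (sum=7), consumes 2 rolls
Frame 10 starts at roll index 16: 2 remaining rolls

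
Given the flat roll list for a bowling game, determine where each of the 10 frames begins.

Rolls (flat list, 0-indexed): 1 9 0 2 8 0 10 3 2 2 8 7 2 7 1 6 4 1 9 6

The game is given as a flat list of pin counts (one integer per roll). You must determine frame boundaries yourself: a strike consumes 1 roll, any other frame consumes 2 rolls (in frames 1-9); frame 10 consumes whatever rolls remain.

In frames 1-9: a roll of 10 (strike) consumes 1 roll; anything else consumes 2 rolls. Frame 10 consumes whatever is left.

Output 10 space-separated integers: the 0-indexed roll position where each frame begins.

Answer: 0 2 4 6 7 9 11 13 15 17

Derivation:
Frame 1 starts at roll index 0: rolls=1,9 (sum=10), consumes 2 rolls
Frame 2 starts at roll index 2: rolls=0,2 (sum=2), consumes 2 rolls
Frame 3 starts at roll index 4: rolls=8,0 (sum=8), consumes 2 rolls
Frame 4 starts at roll index 6: roll=10 (strike), consumes 1 roll
Frame 5 starts at roll index 7: rolls=3,2 (sum=5), consumes 2 rolls
Frame 6 starts at roll index 9: rolls=2,8 (sum=10), consumes 2 rolls
Frame 7 starts at roll index 11: rolls=7,2 (sum=9), consumes 2 rolls
Frame 8 starts at roll index 13: rolls=7,1 (sum=8), consumes 2 rolls
Frame 9 starts at roll index 15: rolls=6,4 (sum=10), consumes 2 rolls
Frame 10 starts at roll index 17: 3 remaining rolls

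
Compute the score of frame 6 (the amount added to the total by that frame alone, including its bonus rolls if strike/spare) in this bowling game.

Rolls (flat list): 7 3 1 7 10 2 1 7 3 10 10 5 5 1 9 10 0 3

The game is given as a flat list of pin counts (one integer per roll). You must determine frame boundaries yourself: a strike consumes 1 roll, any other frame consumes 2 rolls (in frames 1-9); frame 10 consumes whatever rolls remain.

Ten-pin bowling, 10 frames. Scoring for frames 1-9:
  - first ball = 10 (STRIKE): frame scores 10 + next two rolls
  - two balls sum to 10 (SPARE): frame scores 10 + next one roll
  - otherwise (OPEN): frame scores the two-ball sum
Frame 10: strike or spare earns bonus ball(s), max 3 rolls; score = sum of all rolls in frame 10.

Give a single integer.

Answer: 25

Derivation:
Frame 1: SPARE (7+3=10). 10 + next roll (1) = 11. Cumulative: 11
Frame 2: OPEN (1+7=8). Cumulative: 19
Frame 3: STRIKE. 10 + next two rolls (2+1) = 13. Cumulative: 32
Frame 4: OPEN (2+1=3). Cumulative: 35
Frame 5: SPARE (7+3=10). 10 + next roll (10) = 20. Cumulative: 55
Frame 6: STRIKE. 10 + next two rolls (10+5) = 25. Cumulative: 80
Frame 7: STRIKE. 10 + next two rolls (5+5) = 20. Cumulative: 100
Frame 8: SPARE (5+5=10). 10 + next roll (1) = 11. Cumulative: 111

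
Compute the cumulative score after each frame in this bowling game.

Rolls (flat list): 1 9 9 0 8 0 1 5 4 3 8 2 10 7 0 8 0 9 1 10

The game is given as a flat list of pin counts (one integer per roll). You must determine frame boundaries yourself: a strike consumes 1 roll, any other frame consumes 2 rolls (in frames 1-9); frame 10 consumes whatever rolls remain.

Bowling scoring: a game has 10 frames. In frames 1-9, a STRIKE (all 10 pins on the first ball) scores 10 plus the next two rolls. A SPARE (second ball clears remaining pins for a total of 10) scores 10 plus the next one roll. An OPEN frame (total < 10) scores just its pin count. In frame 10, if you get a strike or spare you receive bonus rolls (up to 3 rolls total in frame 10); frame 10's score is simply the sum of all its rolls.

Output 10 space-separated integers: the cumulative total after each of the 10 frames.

Answer: 19 28 36 42 49 69 86 93 101 121

Derivation:
Frame 1: SPARE (1+9=10). 10 + next roll (9) = 19. Cumulative: 19
Frame 2: OPEN (9+0=9). Cumulative: 28
Frame 3: OPEN (8+0=8). Cumulative: 36
Frame 4: OPEN (1+5=6). Cumulative: 42
Frame 5: OPEN (4+3=7). Cumulative: 49
Frame 6: SPARE (8+2=10). 10 + next roll (10) = 20. Cumulative: 69
Frame 7: STRIKE. 10 + next two rolls (7+0) = 17. Cumulative: 86
Frame 8: OPEN (7+0=7). Cumulative: 93
Frame 9: OPEN (8+0=8). Cumulative: 101
Frame 10: SPARE. Sum of all frame-10 rolls (9+1+10) = 20. Cumulative: 121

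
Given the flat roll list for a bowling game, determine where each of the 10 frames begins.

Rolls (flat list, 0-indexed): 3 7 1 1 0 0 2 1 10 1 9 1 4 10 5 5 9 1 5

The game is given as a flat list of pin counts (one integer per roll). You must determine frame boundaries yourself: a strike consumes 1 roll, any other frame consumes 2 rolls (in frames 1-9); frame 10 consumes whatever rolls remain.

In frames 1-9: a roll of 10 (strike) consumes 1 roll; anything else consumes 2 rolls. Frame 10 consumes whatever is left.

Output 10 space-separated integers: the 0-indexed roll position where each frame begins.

Answer: 0 2 4 6 8 9 11 13 14 16

Derivation:
Frame 1 starts at roll index 0: rolls=3,7 (sum=10), consumes 2 rolls
Frame 2 starts at roll index 2: rolls=1,1 (sum=2), consumes 2 rolls
Frame 3 starts at roll index 4: rolls=0,0 (sum=0), consumes 2 rolls
Frame 4 starts at roll index 6: rolls=2,1 (sum=3), consumes 2 rolls
Frame 5 starts at roll index 8: roll=10 (strike), consumes 1 roll
Frame 6 starts at roll index 9: rolls=1,9 (sum=10), consumes 2 rolls
Frame 7 starts at roll index 11: rolls=1,4 (sum=5), consumes 2 rolls
Frame 8 starts at roll index 13: roll=10 (strike), consumes 1 roll
Frame 9 starts at roll index 14: rolls=5,5 (sum=10), consumes 2 rolls
Frame 10 starts at roll index 16: 3 remaining rolls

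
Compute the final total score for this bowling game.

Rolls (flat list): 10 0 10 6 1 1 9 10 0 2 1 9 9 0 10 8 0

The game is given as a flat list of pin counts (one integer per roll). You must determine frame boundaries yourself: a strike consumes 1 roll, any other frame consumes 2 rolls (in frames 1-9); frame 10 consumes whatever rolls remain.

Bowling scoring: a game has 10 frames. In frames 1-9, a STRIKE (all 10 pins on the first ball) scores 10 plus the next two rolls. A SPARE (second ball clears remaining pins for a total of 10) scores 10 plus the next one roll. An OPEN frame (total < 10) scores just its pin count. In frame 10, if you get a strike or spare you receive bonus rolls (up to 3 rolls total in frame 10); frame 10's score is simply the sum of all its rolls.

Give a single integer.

Answer: 131

Derivation:
Frame 1: STRIKE. 10 + next two rolls (0+10) = 20. Cumulative: 20
Frame 2: SPARE (0+10=10). 10 + next roll (6) = 16. Cumulative: 36
Frame 3: OPEN (6+1=7). Cumulative: 43
Frame 4: SPARE (1+9=10). 10 + next roll (10) = 20. Cumulative: 63
Frame 5: STRIKE. 10 + next two rolls (0+2) = 12. Cumulative: 75
Frame 6: OPEN (0+2=2). Cumulative: 77
Frame 7: SPARE (1+9=10). 10 + next roll (9) = 19. Cumulative: 96
Frame 8: OPEN (9+0=9). Cumulative: 105
Frame 9: STRIKE. 10 + next two rolls (8+0) = 18. Cumulative: 123
Frame 10: OPEN. Sum of all frame-10 rolls (8+0) = 8. Cumulative: 131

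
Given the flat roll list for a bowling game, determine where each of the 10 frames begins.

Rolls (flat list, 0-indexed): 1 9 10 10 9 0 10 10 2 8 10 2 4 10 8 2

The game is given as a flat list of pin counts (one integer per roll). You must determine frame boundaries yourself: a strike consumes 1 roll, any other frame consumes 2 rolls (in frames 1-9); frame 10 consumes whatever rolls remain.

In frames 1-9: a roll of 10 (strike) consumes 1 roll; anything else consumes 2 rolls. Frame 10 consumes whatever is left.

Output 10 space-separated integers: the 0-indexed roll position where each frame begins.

Answer: 0 2 3 4 6 7 8 10 11 13

Derivation:
Frame 1 starts at roll index 0: rolls=1,9 (sum=10), consumes 2 rolls
Frame 2 starts at roll index 2: roll=10 (strike), consumes 1 roll
Frame 3 starts at roll index 3: roll=10 (strike), consumes 1 roll
Frame 4 starts at roll index 4: rolls=9,0 (sum=9), consumes 2 rolls
Frame 5 starts at roll index 6: roll=10 (strike), consumes 1 roll
Frame 6 starts at roll index 7: roll=10 (strike), consumes 1 roll
Frame 7 starts at roll index 8: rolls=2,8 (sum=10), consumes 2 rolls
Frame 8 starts at roll index 10: roll=10 (strike), consumes 1 roll
Frame 9 starts at roll index 11: rolls=2,4 (sum=6), consumes 2 rolls
Frame 10 starts at roll index 13: 3 remaining rolls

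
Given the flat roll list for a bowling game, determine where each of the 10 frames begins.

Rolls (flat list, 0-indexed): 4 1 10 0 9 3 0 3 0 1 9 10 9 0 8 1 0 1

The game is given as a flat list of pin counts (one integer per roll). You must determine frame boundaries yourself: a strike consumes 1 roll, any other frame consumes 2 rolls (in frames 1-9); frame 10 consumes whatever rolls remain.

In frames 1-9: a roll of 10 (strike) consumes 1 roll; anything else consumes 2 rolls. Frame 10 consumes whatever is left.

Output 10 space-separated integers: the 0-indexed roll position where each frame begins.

Answer: 0 2 3 5 7 9 11 12 14 16

Derivation:
Frame 1 starts at roll index 0: rolls=4,1 (sum=5), consumes 2 rolls
Frame 2 starts at roll index 2: roll=10 (strike), consumes 1 roll
Frame 3 starts at roll index 3: rolls=0,9 (sum=9), consumes 2 rolls
Frame 4 starts at roll index 5: rolls=3,0 (sum=3), consumes 2 rolls
Frame 5 starts at roll index 7: rolls=3,0 (sum=3), consumes 2 rolls
Frame 6 starts at roll index 9: rolls=1,9 (sum=10), consumes 2 rolls
Frame 7 starts at roll index 11: roll=10 (strike), consumes 1 roll
Frame 8 starts at roll index 12: rolls=9,0 (sum=9), consumes 2 rolls
Frame 9 starts at roll index 14: rolls=8,1 (sum=9), consumes 2 rolls
Frame 10 starts at roll index 16: 2 remaining rolls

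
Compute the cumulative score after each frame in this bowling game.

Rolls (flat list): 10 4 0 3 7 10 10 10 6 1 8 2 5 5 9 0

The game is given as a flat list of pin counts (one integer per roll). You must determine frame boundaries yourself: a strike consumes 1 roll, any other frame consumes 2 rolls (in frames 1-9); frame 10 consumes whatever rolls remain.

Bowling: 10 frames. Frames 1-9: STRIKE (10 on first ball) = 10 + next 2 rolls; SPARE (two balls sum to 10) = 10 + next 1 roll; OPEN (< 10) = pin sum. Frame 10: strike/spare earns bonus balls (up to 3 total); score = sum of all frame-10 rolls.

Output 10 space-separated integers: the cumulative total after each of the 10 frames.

Frame 1: STRIKE. 10 + next two rolls (4+0) = 14. Cumulative: 14
Frame 2: OPEN (4+0=4). Cumulative: 18
Frame 3: SPARE (3+7=10). 10 + next roll (10) = 20. Cumulative: 38
Frame 4: STRIKE. 10 + next two rolls (10+10) = 30. Cumulative: 68
Frame 5: STRIKE. 10 + next two rolls (10+6) = 26. Cumulative: 94
Frame 6: STRIKE. 10 + next two rolls (6+1) = 17. Cumulative: 111
Frame 7: OPEN (6+1=7). Cumulative: 118
Frame 8: SPARE (8+2=10). 10 + next roll (5) = 15. Cumulative: 133
Frame 9: SPARE (5+5=10). 10 + next roll (9) = 19. Cumulative: 152
Frame 10: OPEN. Sum of all frame-10 rolls (9+0) = 9. Cumulative: 161

Answer: 14 18 38 68 94 111 118 133 152 161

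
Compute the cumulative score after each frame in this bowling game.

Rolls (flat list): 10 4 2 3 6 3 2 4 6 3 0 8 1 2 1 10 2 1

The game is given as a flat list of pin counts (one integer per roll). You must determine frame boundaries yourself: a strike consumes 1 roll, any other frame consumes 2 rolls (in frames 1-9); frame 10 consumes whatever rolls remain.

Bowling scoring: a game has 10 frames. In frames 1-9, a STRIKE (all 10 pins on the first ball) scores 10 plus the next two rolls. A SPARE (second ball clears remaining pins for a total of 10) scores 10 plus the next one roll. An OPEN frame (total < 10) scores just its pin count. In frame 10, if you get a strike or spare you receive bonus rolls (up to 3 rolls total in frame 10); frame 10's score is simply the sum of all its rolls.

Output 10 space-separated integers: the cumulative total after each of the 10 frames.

Answer: 16 22 31 36 49 52 61 64 77 80

Derivation:
Frame 1: STRIKE. 10 + next two rolls (4+2) = 16. Cumulative: 16
Frame 2: OPEN (4+2=6). Cumulative: 22
Frame 3: OPEN (3+6=9). Cumulative: 31
Frame 4: OPEN (3+2=5). Cumulative: 36
Frame 5: SPARE (4+6=10). 10 + next roll (3) = 13. Cumulative: 49
Frame 6: OPEN (3+0=3). Cumulative: 52
Frame 7: OPEN (8+1=9). Cumulative: 61
Frame 8: OPEN (2+1=3). Cumulative: 64
Frame 9: STRIKE. 10 + next two rolls (2+1) = 13. Cumulative: 77
Frame 10: OPEN. Sum of all frame-10 rolls (2+1) = 3. Cumulative: 80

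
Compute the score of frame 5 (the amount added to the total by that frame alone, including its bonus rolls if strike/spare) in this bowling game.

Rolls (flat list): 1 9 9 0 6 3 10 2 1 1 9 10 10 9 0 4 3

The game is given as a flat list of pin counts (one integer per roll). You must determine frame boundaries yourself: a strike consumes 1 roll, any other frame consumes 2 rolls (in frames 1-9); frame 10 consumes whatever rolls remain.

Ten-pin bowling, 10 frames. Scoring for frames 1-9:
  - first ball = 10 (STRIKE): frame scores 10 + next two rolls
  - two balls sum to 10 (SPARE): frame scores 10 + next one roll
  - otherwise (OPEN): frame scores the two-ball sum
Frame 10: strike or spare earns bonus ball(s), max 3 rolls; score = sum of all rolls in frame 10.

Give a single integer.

Answer: 3

Derivation:
Frame 1: SPARE (1+9=10). 10 + next roll (9) = 19. Cumulative: 19
Frame 2: OPEN (9+0=9). Cumulative: 28
Frame 3: OPEN (6+3=9). Cumulative: 37
Frame 4: STRIKE. 10 + next two rolls (2+1) = 13. Cumulative: 50
Frame 5: OPEN (2+1=3). Cumulative: 53
Frame 6: SPARE (1+9=10). 10 + next roll (10) = 20. Cumulative: 73
Frame 7: STRIKE. 10 + next two rolls (10+9) = 29. Cumulative: 102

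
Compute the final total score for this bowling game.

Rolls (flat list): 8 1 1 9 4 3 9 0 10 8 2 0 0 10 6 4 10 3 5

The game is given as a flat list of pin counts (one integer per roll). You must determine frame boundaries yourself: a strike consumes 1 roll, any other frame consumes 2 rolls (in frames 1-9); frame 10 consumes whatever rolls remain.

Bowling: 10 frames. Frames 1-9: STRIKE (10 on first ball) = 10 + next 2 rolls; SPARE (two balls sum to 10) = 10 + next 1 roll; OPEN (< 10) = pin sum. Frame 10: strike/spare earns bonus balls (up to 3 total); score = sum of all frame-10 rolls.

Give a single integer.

Answer: 127

Derivation:
Frame 1: OPEN (8+1=9). Cumulative: 9
Frame 2: SPARE (1+9=10). 10 + next roll (4) = 14. Cumulative: 23
Frame 3: OPEN (4+3=7). Cumulative: 30
Frame 4: OPEN (9+0=9). Cumulative: 39
Frame 5: STRIKE. 10 + next two rolls (8+2) = 20. Cumulative: 59
Frame 6: SPARE (8+2=10). 10 + next roll (0) = 10. Cumulative: 69
Frame 7: OPEN (0+0=0). Cumulative: 69
Frame 8: STRIKE. 10 + next two rolls (6+4) = 20. Cumulative: 89
Frame 9: SPARE (6+4=10). 10 + next roll (10) = 20. Cumulative: 109
Frame 10: STRIKE. Sum of all frame-10 rolls (10+3+5) = 18. Cumulative: 127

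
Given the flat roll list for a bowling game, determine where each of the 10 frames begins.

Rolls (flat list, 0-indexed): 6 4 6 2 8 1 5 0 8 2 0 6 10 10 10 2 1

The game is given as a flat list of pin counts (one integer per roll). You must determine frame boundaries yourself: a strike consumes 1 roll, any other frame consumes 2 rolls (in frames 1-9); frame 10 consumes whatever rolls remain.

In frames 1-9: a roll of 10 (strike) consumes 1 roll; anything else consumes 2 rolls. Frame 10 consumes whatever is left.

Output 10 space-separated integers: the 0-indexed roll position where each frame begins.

Frame 1 starts at roll index 0: rolls=6,4 (sum=10), consumes 2 rolls
Frame 2 starts at roll index 2: rolls=6,2 (sum=8), consumes 2 rolls
Frame 3 starts at roll index 4: rolls=8,1 (sum=9), consumes 2 rolls
Frame 4 starts at roll index 6: rolls=5,0 (sum=5), consumes 2 rolls
Frame 5 starts at roll index 8: rolls=8,2 (sum=10), consumes 2 rolls
Frame 6 starts at roll index 10: rolls=0,6 (sum=6), consumes 2 rolls
Frame 7 starts at roll index 12: roll=10 (strike), consumes 1 roll
Frame 8 starts at roll index 13: roll=10 (strike), consumes 1 roll
Frame 9 starts at roll index 14: roll=10 (strike), consumes 1 roll
Frame 10 starts at roll index 15: 2 remaining rolls

Answer: 0 2 4 6 8 10 12 13 14 15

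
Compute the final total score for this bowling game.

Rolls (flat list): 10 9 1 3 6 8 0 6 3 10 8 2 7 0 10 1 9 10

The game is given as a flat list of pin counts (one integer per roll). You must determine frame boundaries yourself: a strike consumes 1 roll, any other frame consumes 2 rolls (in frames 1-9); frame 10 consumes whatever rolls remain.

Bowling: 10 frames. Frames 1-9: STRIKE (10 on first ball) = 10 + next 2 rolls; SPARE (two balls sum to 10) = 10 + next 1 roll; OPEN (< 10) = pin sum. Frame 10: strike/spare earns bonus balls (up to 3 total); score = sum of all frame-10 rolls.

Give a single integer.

Answer: 143

Derivation:
Frame 1: STRIKE. 10 + next two rolls (9+1) = 20. Cumulative: 20
Frame 2: SPARE (9+1=10). 10 + next roll (3) = 13. Cumulative: 33
Frame 3: OPEN (3+6=9). Cumulative: 42
Frame 4: OPEN (8+0=8). Cumulative: 50
Frame 5: OPEN (6+3=9). Cumulative: 59
Frame 6: STRIKE. 10 + next two rolls (8+2) = 20. Cumulative: 79
Frame 7: SPARE (8+2=10). 10 + next roll (7) = 17. Cumulative: 96
Frame 8: OPEN (7+0=7). Cumulative: 103
Frame 9: STRIKE. 10 + next two rolls (1+9) = 20. Cumulative: 123
Frame 10: SPARE. Sum of all frame-10 rolls (1+9+10) = 20. Cumulative: 143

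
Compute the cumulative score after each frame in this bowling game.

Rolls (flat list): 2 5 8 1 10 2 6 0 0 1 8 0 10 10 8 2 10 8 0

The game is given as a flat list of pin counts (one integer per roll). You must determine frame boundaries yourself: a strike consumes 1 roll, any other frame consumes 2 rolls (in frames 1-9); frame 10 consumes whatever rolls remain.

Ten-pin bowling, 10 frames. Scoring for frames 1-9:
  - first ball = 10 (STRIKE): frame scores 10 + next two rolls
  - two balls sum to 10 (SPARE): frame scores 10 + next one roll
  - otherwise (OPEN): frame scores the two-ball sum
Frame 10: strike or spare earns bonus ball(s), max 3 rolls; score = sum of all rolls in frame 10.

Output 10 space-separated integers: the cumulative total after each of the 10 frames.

Frame 1: OPEN (2+5=7). Cumulative: 7
Frame 2: OPEN (8+1=9). Cumulative: 16
Frame 3: STRIKE. 10 + next two rolls (2+6) = 18. Cumulative: 34
Frame 4: OPEN (2+6=8). Cumulative: 42
Frame 5: OPEN (0+0=0). Cumulative: 42
Frame 6: OPEN (1+8=9). Cumulative: 51
Frame 7: SPARE (0+10=10). 10 + next roll (10) = 20. Cumulative: 71
Frame 8: STRIKE. 10 + next two rolls (8+2) = 20. Cumulative: 91
Frame 9: SPARE (8+2=10). 10 + next roll (10) = 20. Cumulative: 111
Frame 10: STRIKE. Sum of all frame-10 rolls (10+8+0) = 18. Cumulative: 129

Answer: 7 16 34 42 42 51 71 91 111 129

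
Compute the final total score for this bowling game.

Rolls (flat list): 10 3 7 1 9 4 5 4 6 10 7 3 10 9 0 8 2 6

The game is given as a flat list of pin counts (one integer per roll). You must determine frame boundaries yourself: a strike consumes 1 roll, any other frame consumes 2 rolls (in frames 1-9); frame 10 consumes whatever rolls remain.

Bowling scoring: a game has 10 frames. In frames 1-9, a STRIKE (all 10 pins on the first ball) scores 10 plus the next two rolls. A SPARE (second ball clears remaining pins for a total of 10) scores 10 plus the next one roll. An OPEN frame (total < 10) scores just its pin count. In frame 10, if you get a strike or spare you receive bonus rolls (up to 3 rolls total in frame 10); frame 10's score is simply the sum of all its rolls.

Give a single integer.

Frame 1: STRIKE. 10 + next two rolls (3+7) = 20. Cumulative: 20
Frame 2: SPARE (3+7=10). 10 + next roll (1) = 11. Cumulative: 31
Frame 3: SPARE (1+9=10). 10 + next roll (4) = 14. Cumulative: 45
Frame 4: OPEN (4+5=9). Cumulative: 54
Frame 5: SPARE (4+6=10). 10 + next roll (10) = 20. Cumulative: 74
Frame 6: STRIKE. 10 + next two rolls (7+3) = 20. Cumulative: 94
Frame 7: SPARE (7+3=10). 10 + next roll (10) = 20. Cumulative: 114
Frame 8: STRIKE. 10 + next two rolls (9+0) = 19. Cumulative: 133
Frame 9: OPEN (9+0=9). Cumulative: 142
Frame 10: SPARE. Sum of all frame-10 rolls (8+2+6) = 16. Cumulative: 158

Answer: 158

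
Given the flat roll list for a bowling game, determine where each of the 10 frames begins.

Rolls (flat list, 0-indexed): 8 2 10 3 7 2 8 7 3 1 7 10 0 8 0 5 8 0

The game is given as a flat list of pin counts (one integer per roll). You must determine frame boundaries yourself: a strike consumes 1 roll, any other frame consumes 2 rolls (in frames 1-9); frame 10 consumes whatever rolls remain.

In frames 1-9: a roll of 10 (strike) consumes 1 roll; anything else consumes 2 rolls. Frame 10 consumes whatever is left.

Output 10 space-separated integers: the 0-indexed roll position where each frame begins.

Answer: 0 2 3 5 7 9 11 12 14 16

Derivation:
Frame 1 starts at roll index 0: rolls=8,2 (sum=10), consumes 2 rolls
Frame 2 starts at roll index 2: roll=10 (strike), consumes 1 roll
Frame 3 starts at roll index 3: rolls=3,7 (sum=10), consumes 2 rolls
Frame 4 starts at roll index 5: rolls=2,8 (sum=10), consumes 2 rolls
Frame 5 starts at roll index 7: rolls=7,3 (sum=10), consumes 2 rolls
Frame 6 starts at roll index 9: rolls=1,7 (sum=8), consumes 2 rolls
Frame 7 starts at roll index 11: roll=10 (strike), consumes 1 roll
Frame 8 starts at roll index 12: rolls=0,8 (sum=8), consumes 2 rolls
Frame 9 starts at roll index 14: rolls=0,5 (sum=5), consumes 2 rolls
Frame 10 starts at roll index 16: 2 remaining rolls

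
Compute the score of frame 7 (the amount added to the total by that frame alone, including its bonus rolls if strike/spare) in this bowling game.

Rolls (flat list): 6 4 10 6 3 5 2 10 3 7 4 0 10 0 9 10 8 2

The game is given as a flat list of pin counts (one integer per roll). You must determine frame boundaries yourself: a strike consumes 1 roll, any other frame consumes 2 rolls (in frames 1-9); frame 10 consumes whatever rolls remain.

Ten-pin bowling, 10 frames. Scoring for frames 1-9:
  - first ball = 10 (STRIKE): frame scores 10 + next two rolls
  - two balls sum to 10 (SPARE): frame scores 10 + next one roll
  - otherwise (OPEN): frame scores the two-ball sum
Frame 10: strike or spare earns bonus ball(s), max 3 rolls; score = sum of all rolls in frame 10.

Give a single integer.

Frame 1: SPARE (6+4=10). 10 + next roll (10) = 20. Cumulative: 20
Frame 2: STRIKE. 10 + next two rolls (6+3) = 19. Cumulative: 39
Frame 3: OPEN (6+3=9). Cumulative: 48
Frame 4: OPEN (5+2=7). Cumulative: 55
Frame 5: STRIKE. 10 + next two rolls (3+7) = 20. Cumulative: 75
Frame 6: SPARE (3+7=10). 10 + next roll (4) = 14. Cumulative: 89
Frame 7: OPEN (4+0=4). Cumulative: 93
Frame 8: STRIKE. 10 + next two rolls (0+9) = 19. Cumulative: 112
Frame 9: OPEN (0+9=9). Cumulative: 121

Answer: 4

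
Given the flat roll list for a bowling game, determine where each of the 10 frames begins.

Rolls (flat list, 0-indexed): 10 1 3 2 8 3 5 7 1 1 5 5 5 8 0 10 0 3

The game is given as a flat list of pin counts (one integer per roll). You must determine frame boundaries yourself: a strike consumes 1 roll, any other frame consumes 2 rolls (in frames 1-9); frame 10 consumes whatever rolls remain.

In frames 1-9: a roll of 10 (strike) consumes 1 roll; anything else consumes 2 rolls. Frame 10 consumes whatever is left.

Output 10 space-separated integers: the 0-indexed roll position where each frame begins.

Answer: 0 1 3 5 7 9 11 13 15 16

Derivation:
Frame 1 starts at roll index 0: roll=10 (strike), consumes 1 roll
Frame 2 starts at roll index 1: rolls=1,3 (sum=4), consumes 2 rolls
Frame 3 starts at roll index 3: rolls=2,8 (sum=10), consumes 2 rolls
Frame 4 starts at roll index 5: rolls=3,5 (sum=8), consumes 2 rolls
Frame 5 starts at roll index 7: rolls=7,1 (sum=8), consumes 2 rolls
Frame 6 starts at roll index 9: rolls=1,5 (sum=6), consumes 2 rolls
Frame 7 starts at roll index 11: rolls=5,5 (sum=10), consumes 2 rolls
Frame 8 starts at roll index 13: rolls=8,0 (sum=8), consumes 2 rolls
Frame 9 starts at roll index 15: roll=10 (strike), consumes 1 roll
Frame 10 starts at roll index 16: 2 remaining rolls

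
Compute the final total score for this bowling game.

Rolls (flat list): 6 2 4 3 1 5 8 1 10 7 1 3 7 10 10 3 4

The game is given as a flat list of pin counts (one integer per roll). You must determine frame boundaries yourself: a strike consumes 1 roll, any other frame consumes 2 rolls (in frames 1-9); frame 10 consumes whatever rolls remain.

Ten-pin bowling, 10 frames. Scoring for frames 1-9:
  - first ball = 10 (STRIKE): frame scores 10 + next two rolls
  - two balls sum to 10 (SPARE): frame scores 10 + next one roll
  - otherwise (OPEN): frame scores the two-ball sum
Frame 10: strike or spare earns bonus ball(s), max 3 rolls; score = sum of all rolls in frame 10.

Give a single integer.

Answer: 123

Derivation:
Frame 1: OPEN (6+2=8). Cumulative: 8
Frame 2: OPEN (4+3=7). Cumulative: 15
Frame 3: OPEN (1+5=6). Cumulative: 21
Frame 4: OPEN (8+1=9). Cumulative: 30
Frame 5: STRIKE. 10 + next two rolls (7+1) = 18. Cumulative: 48
Frame 6: OPEN (7+1=8). Cumulative: 56
Frame 7: SPARE (3+7=10). 10 + next roll (10) = 20. Cumulative: 76
Frame 8: STRIKE. 10 + next two rolls (10+3) = 23. Cumulative: 99
Frame 9: STRIKE. 10 + next two rolls (3+4) = 17. Cumulative: 116
Frame 10: OPEN. Sum of all frame-10 rolls (3+4) = 7. Cumulative: 123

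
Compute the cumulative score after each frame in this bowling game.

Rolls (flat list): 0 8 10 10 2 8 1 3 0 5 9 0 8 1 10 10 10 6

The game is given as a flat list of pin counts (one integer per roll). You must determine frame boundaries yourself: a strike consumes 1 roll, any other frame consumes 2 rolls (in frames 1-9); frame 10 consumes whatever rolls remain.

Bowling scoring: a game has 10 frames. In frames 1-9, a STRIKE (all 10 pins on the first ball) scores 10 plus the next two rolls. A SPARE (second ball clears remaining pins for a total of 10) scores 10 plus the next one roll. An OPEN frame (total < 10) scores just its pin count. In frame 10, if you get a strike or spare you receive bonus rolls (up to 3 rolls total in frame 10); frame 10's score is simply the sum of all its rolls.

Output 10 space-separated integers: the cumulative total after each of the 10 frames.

Frame 1: OPEN (0+8=8). Cumulative: 8
Frame 2: STRIKE. 10 + next two rolls (10+2) = 22. Cumulative: 30
Frame 3: STRIKE. 10 + next two rolls (2+8) = 20. Cumulative: 50
Frame 4: SPARE (2+8=10). 10 + next roll (1) = 11. Cumulative: 61
Frame 5: OPEN (1+3=4). Cumulative: 65
Frame 6: OPEN (0+5=5). Cumulative: 70
Frame 7: OPEN (9+0=9). Cumulative: 79
Frame 8: OPEN (8+1=9). Cumulative: 88
Frame 9: STRIKE. 10 + next two rolls (10+10) = 30. Cumulative: 118
Frame 10: STRIKE. Sum of all frame-10 rolls (10+10+6) = 26. Cumulative: 144

Answer: 8 30 50 61 65 70 79 88 118 144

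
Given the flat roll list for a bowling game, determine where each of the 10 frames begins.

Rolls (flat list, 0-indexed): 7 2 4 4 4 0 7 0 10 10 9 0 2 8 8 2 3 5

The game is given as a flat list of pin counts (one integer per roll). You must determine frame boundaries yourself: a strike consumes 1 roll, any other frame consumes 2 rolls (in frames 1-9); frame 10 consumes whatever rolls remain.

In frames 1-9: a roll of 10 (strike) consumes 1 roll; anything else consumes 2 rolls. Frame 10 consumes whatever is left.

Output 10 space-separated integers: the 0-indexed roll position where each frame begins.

Frame 1 starts at roll index 0: rolls=7,2 (sum=9), consumes 2 rolls
Frame 2 starts at roll index 2: rolls=4,4 (sum=8), consumes 2 rolls
Frame 3 starts at roll index 4: rolls=4,0 (sum=4), consumes 2 rolls
Frame 4 starts at roll index 6: rolls=7,0 (sum=7), consumes 2 rolls
Frame 5 starts at roll index 8: roll=10 (strike), consumes 1 roll
Frame 6 starts at roll index 9: roll=10 (strike), consumes 1 roll
Frame 7 starts at roll index 10: rolls=9,0 (sum=9), consumes 2 rolls
Frame 8 starts at roll index 12: rolls=2,8 (sum=10), consumes 2 rolls
Frame 9 starts at roll index 14: rolls=8,2 (sum=10), consumes 2 rolls
Frame 10 starts at roll index 16: 2 remaining rolls

Answer: 0 2 4 6 8 9 10 12 14 16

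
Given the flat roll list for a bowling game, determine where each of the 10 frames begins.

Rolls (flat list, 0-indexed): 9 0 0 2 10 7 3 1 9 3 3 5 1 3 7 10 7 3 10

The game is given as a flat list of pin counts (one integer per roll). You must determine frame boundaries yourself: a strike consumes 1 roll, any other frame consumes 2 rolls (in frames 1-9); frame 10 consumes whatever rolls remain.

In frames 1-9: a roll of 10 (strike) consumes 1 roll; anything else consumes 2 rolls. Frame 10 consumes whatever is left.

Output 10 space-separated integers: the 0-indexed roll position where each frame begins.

Answer: 0 2 4 5 7 9 11 13 15 16

Derivation:
Frame 1 starts at roll index 0: rolls=9,0 (sum=9), consumes 2 rolls
Frame 2 starts at roll index 2: rolls=0,2 (sum=2), consumes 2 rolls
Frame 3 starts at roll index 4: roll=10 (strike), consumes 1 roll
Frame 4 starts at roll index 5: rolls=7,3 (sum=10), consumes 2 rolls
Frame 5 starts at roll index 7: rolls=1,9 (sum=10), consumes 2 rolls
Frame 6 starts at roll index 9: rolls=3,3 (sum=6), consumes 2 rolls
Frame 7 starts at roll index 11: rolls=5,1 (sum=6), consumes 2 rolls
Frame 8 starts at roll index 13: rolls=3,7 (sum=10), consumes 2 rolls
Frame 9 starts at roll index 15: roll=10 (strike), consumes 1 roll
Frame 10 starts at roll index 16: 3 remaining rolls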